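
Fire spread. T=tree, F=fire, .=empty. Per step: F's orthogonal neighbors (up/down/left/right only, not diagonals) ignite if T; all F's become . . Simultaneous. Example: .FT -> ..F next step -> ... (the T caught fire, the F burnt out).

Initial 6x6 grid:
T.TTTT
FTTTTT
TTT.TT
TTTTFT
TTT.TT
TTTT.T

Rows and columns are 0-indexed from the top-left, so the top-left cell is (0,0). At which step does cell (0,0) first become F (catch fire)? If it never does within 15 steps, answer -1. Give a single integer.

Step 1: cell (0,0)='F' (+7 fires, +2 burnt)
  -> target ignites at step 1
Step 2: cell (0,0)='.' (+7 fires, +7 burnt)
Step 3: cell (0,0)='.' (+9 fires, +7 burnt)
Step 4: cell (0,0)='.' (+5 fires, +9 burnt)
Step 5: cell (0,0)='.' (+2 fires, +5 burnt)
Step 6: cell (0,0)='.' (+0 fires, +2 burnt)
  fire out at step 6

1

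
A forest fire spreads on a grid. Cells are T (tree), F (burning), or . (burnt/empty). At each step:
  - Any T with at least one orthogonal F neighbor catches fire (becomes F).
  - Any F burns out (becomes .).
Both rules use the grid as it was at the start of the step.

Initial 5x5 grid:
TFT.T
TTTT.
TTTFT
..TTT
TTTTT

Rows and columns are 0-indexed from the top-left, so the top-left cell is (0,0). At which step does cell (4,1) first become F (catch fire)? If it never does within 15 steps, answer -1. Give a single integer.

Step 1: cell (4,1)='T' (+7 fires, +2 burnt)
Step 2: cell (4,1)='T' (+6 fires, +7 burnt)
Step 3: cell (4,1)='T' (+3 fires, +6 burnt)
Step 4: cell (4,1)='F' (+1 fires, +3 burnt)
  -> target ignites at step 4
Step 5: cell (4,1)='.' (+1 fires, +1 burnt)
Step 6: cell (4,1)='.' (+0 fires, +1 burnt)
  fire out at step 6

4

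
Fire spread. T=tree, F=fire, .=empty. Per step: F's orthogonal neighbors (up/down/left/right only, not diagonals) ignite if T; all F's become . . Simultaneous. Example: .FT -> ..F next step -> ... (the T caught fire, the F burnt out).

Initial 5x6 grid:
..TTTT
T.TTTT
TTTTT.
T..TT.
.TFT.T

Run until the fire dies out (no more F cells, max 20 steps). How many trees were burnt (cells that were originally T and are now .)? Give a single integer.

Step 1: +2 fires, +1 burnt (F count now 2)
Step 2: +1 fires, +2 burnt (F count now 1)
Step 3: +2 fires, +1 burnt (F count now 2)
Step 4: +3 fires, +2 burnt (F count now 3)
Step 5: +4 fires, +3 burnt (F count now 4)
Step 6: +4 fires, +4 burnt (F count now 4)
Step 7: +3 fires, +4 burnt (F count now 3)
Step 8: +0 fires, +3 burnt (F count now 0)
Fire out after step 8
Initially T: 20, now '.': 29
Total burnt (originally-T cells now '.'): 19

Answer: 19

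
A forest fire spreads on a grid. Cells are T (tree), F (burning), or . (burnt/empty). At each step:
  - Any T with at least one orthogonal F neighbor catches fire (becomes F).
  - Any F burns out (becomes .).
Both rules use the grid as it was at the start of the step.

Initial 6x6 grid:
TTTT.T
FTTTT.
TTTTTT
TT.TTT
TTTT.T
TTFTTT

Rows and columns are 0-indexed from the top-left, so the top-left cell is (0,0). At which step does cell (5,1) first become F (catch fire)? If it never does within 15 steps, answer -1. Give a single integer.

Step 1: cell (5,1)='F' (+6 fires, +2 burnt)
  -> target ignites at step 1
Step 2: cell (5,1)='.' (+8 fires, +6 burnt)
Step 3: cell (5,1)='.' (+7 fires, +8 burnt)
Step 4: cell (5,1)='.' (+5 fires, +7 burnt)
Step 5: cell (5,1)='.' (+2 fires, +5 burnt)
Step 6: cell (5,1)='.' (+1 fires, +2 burnt)
Step 7: cell (5,1)='.' (+0 fires, +1 burnt)
  fire out at step 7

1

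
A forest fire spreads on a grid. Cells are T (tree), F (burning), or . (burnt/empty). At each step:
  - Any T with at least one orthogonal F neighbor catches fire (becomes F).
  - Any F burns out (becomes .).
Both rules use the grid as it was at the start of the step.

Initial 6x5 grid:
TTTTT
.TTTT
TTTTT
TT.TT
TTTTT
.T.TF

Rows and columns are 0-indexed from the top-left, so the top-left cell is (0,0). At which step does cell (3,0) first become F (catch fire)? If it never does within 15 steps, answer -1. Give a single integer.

Step 1: cell (3,0)='T' (+2 fires, +1 burnt)
Step 2: cell (3,0)='T' (+2 fires, +2 burnt)
Step 3: cell (3,0)='T' (+3 fires, +2 burnt)
Step 4: cell (3,0)='T' (+3 fires, +3 burnt)
Step 5: cell (3,0)='T' (+6 fires, +3 burnt)
Step 6: cell (3,0)='F' (+4 fires, +6 burnt)
  -> target ignites at step 6
Step 7: cell (3,0)='.' (+3 fires, +4 burnt)
Step 8: cell (3,0)='.' (+1 fires, +3 burnt)
Step 9: cell (3,0)='.' (+1 fires, +1 burnt)
Step 10: cell (3,0)='.' (+0 fires, +1 burnt)
  fire out at step 10

6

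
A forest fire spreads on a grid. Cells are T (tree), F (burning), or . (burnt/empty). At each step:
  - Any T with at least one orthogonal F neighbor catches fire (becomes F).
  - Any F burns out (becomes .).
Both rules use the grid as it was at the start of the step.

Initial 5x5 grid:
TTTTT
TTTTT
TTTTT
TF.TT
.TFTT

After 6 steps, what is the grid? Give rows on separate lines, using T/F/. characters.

Step 1: 4 trees catch fire, 2 burn out
  TTTTT
  TTTTT
  TFTTT
  F..TT
  .F.FT
Step 2: 5 trees catch fire, 4 burn out
  TTTTT
  TFTTT
  F.FTT
  ...FT
  ....F
Step 3: 5 trees catch fire, 5 burn out
  TFTTT
  F.FTT
  ...FT
  ....F
  .....
Step 4: 4 trees catch fire, 5 burn out
  F.FTT
  ...FT
  ....F
  .....
  .....
Step 5: 2 trees catch fire, 4 burn out
  ...FT
  ....F
  .....
  .....
  .....
Step 6: 1 trees catch fire, 2 burn out
  ....F
  .....
  .....
  .....
  .....

....F
.....
.....
.....
.....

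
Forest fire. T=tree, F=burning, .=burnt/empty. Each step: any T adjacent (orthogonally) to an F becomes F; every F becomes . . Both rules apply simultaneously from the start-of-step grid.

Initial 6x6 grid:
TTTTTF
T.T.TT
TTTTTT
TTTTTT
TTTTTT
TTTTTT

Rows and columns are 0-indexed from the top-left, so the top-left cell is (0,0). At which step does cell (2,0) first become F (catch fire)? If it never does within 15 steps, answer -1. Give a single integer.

Step 1: cell (2,0)='T' (+2 fires, +1 burnt)
Step 2: cell (2,0)='T' (+3 fires, +2 burnt)
Step 3: cell (2,0)='T' (+3 fires, +3 burnt)
Step 4: cell (2,0)='T' (+5 fires, +3 burnt)
Step 5: cell (2,0)='T' (+5 fires, +5 burnt)
Step 6: cell (2,0)='T' (+5 fires, +5 burnt)
Step 7: cell (2,0)='F' (+4 fires, +5 burnt)
  -> target ignites at step 7
Step 8: cell (2,0)='.' (+3 fires, +4 burnt)
Step 9: cell (2,0)='.' (+2 fires, +3 burnt)
Step 10: cell (2,0)='.' (+1 fires, +2 burnt)
Step 11: cell (2,0)='.' (+0 fires, +1 burnt)
  fire out at step 11

7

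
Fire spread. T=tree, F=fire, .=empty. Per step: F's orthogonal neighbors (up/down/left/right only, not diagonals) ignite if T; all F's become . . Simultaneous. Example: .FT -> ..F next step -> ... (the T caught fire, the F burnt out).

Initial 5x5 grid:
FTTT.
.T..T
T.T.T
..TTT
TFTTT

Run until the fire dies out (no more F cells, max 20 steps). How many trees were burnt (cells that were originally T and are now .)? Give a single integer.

Answer: 14

Derivation:
Step 1: +3 fires, +2 burnt (F count now 3)
Step 2: +4 fires, +3 burnt (F count now 4)
Step 3: +4 fires, +4 burnt (F count now 4)
Step 4: +1 fires, +4 burnt (F count now 1)
Step 5: +1 fires, +1 burnt (F count now 1)
Step 6: +1 fires, +1 burnt (F count now 1)
Step 7: +0 fires, +1 burnt (F count now 0)
Fire out after step 7
Initially T: 15, now '.': 24
Total burnt (originally-T cells now '.'): 14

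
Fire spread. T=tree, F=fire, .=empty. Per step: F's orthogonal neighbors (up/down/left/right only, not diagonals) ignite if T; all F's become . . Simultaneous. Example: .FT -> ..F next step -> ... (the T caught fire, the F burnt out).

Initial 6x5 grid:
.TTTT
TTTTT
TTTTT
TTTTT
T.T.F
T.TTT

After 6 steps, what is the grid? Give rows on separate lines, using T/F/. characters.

Step 1: 2 trees catch fire, 1 burn out
  .TTTT
  TTTTT
  TTTTT
  TTTTF
  T.T..
  T.TTF
Step 2: 3 trees catch fire, 2 burn out
  .TTTT
  TTTTT
  TTTTF
  TTTF.
  T.T..
  T.TF.
Step 3: 4 trees catch fire, 3 burn out
  .TTTT
  TTTTF
  TTTF.
  TTF..
  T.T..
  T.F..
Step 4: 5 trees catch fire, 4 burn out
  .TTTF
  TTTF.
  TTF..
  TF...
  T.F..
  T....
Step 5: 4 trees catch fire, 5 burn out
  .TTF.
  TTF..
  TF...
  F....
  T....
  T....
Step 6: 4 trees catch fire, 4 burn out
  .TF..
  TF...
  F....
  .....
  F....
  T....

.TF..
TF...
F....
.....
F....
T....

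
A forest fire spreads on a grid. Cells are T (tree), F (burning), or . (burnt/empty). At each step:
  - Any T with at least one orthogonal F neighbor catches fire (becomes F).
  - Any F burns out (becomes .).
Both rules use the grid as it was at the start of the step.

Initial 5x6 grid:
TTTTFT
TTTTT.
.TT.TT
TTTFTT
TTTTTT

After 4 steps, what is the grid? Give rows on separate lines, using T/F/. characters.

Step 1: 6 trees catch fire, 2 burn out
  TTTF.F
  TTTTF.
  .TT.TT
  TTF.FT
  TTTFTT
Step 2: 8 trees catch fire, 6 burn out
  TTF...
  TTTF..
  .TF.FT
  TF...F
  TTF.FT
Step 3: 7 trees catch fire, 8 burn out
  TF....
  TTF...
  .F...F
  F.....
  TF...F
Step 4: 3 trees catch fire, 7 burn out
  F.....
  TF....
  ......
  ......
  F.....

F.....
TF....
......
......
F.....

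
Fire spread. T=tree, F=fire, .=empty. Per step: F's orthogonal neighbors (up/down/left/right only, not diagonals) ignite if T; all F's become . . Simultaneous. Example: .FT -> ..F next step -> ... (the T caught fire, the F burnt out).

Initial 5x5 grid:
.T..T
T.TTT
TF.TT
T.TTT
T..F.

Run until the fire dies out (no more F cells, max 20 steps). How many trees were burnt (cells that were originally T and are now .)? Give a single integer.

Step 1: +2 fires, +2 burnt (F count now 2)
Step 2: +5 fires, +2 burnt (F count now 5)
Step 3: +3 fires, +5 burnt (F count now 3)
Step 4: +2 fires, +3 burnt (F count now 2)
Step 5: +1 fires, +2 burnt (F count now 1)
Step 6: +0 fires, +1 burnt (F count now 0)
Fire out after step 6
Initially T: 14, now '.': 24
Total burnt (originally-T cells now '.'): 13

Answer: 13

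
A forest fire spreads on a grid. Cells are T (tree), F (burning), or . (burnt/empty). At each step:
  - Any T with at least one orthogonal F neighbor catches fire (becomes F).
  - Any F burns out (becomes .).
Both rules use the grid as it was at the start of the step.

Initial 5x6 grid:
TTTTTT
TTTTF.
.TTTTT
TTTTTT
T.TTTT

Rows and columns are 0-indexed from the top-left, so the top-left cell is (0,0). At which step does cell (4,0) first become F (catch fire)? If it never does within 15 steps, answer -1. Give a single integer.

Step 1: cell (4,0)='T' (+3 fires, +1 burnt)
Step 2: cell (4,0)='T' (+6 fires, +3 burnt)
Step 3: cell (4,0)='T' (+6 fires, +6 burnt)
Step 4: cell (4,0)='T' (+6 fires, +6 burnt)
Step 5: cell (4,0)='T' (+3 fires, +6 burnt)
Step 6: cell (4,0)='T' (+1 fires, +3 burnt)
Step 7: cell (4,0)='F' (+1 fires, +1 burnt)
  -> target ignites at step 7
Step 8: cell (4,0)='.' (+0 fires, +1 burnt)
  fire out at step 8

7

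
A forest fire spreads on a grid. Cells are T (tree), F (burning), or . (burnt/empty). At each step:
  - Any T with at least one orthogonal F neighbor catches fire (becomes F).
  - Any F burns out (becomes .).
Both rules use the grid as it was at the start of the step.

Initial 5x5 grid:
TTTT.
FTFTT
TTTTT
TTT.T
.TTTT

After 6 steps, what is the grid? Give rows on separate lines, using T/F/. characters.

Step 1: 6 trees catch fire, 2 burn out
  FTFT.
  .F.FT
  FTFTT
  TTT.T
  .TTTT
Step 2: 7 trees catch fire, 6 burn out
  .F.F.
  ....F
  .F.FT
  FTF.T
  .TTTT
Step 3: 3 trees catch fire, 7 burn out
  .....
  .....
  ....F
  .F..T
  .TFTT
Step 4: 3 trees catch fire, 3 burn out
  .....
  .....
  .....
  ....F
  .F.FT
Step 5: 1 trees catch fire, 3 burn out
  .....
  .....
  .....
  .....
  ....F
Step 6: 0 trees catch fire, 1 burn out
  .....
  .....
  .....
  .....
  .....

.....
.....
.....
.....
.....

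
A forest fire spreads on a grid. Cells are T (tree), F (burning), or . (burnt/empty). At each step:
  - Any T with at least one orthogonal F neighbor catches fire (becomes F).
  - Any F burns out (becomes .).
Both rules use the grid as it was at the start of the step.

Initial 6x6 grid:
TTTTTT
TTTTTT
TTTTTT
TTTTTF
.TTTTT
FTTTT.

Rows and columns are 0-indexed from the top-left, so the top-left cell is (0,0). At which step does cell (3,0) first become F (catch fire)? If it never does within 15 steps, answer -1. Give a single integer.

Step 1: cell (3,0)='T' (+4 fires, +2 burnt)
Step 2: cell (3,0)='T' (+6 fires, +4 burnt)
Step 3: cell (3,0)='T' (+9 fires, +6 burnt)
Step 4: cell (3,0)='F' (+5 fires, +9 burnt)
  -> target ignites at step 4
Step 5: cell (3,0)='.' (+4 fires, +5 burnt)
Step 6: cell (3,0)='.' (+3 fires, +4 burnt)
Step 7: cell (3,0)='.' (+1 fires, +3 burnt)
Step 8: cell (3,0)='.' (+0 fires, +1 burnt)
  fire out at step 8

4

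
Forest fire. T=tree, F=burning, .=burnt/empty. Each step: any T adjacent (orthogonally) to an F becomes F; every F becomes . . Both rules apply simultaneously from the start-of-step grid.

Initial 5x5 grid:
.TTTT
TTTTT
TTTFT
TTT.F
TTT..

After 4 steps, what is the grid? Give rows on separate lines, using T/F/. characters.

Step 1: 3 trees catch fire, 2 burn out
  .TTTT
  TTTFT
  TTF.F
  TTT..
  TTT..
Step 2: 5 trees catch fire, 3 burn out
  .TTFT
  TTF.F
  TF...
  TTF..
  TTT..
Step 3: 6 trees catch fire, 5 burn out
  .TF.F
  TF...
  F....
  TF...
  TTF..
Step 4: 4 trees catch fire, 6 burn out
  .F...
  F....
  .....
  F....
  TF...

.F...
F....
.....
F....
TF...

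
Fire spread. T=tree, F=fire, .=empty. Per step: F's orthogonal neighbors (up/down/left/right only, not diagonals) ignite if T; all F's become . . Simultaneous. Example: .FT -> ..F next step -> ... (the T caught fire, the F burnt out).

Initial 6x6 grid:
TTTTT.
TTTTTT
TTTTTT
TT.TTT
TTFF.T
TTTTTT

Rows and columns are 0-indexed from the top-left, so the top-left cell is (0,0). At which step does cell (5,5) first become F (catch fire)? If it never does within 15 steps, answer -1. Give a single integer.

Step 1: cell (5,5)='T' (+4 fires, +2 burnt)
Step 2: cell (5,5)='T' (+6 fires, +4 burnt)
Step 3: cell (5,5)='F' (+8 fires, +6 burnt)
  -> target ignites at step 3
Step 4: cell (5,5)='.' (+7 fires, +8 burnt)
Step 5: cell (5,5)='.' (+5 fires, +7 burnt)
Step 6: cell (5,5)='.' (+1 fires, +5 burnt)
Step 7: cell (5,5)='.' (+0 fires, +1 burnt)
  fire out at step 7

3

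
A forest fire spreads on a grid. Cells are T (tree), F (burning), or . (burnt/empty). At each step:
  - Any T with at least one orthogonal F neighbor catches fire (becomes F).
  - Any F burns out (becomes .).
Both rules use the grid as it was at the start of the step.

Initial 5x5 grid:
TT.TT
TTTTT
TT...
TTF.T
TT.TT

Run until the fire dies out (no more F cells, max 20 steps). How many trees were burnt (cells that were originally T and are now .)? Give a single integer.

Answer: 15

Derivation:
Step 1: +1 fires, +1 burnt (F count now 1)
Step 2: +3 fires, +1 burnt (F count now 3)
Step 3: +3 fires, +3 burnt (F count now 3)
Step 4: +3 fires, +3 burnt (F count now 3)
Step 5: +2 fires, +3 burnt (F count now 2)
Step 6: +2 fires, +2 burnt (F count now 2)
Step 7: +1 fires, +2 burnt (F count now 1)
Step 8: +0 fires, +1 burnt (F count now 0)
Fire out after step 8
Initially T: 18, now '.': 22
Total burnt (originally-T cells now '.'): 15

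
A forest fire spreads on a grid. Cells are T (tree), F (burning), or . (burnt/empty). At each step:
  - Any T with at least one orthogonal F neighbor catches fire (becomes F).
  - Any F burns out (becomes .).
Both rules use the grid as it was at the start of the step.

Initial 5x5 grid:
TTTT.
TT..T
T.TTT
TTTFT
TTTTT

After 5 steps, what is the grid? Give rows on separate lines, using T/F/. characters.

Step 1: 4 trees catch fire, 1 burn out
  TTTT.
  TT..T
  T.TFT
  TTF.F
  TTTFT
Step 2: 5 trees catch fire, 4 burn out
  TTTT.
  TT..T
  T.F.F
  TF...
  TTF.F
Step 3: 3 trees catch fire, 5 burn out
  TTTT.
  TT..F
  T....
  F....
  TF...
Step 4: 2 trees catch fire, 3 burn out
  TTTT.
  TT...
  F....
  .....
  F....
Step 5: 1 trees catch fire, 2 burn out
  TTTT.
  FT...
  .....
  .....
  .....

TTTT.
FT...
.....
.....
.....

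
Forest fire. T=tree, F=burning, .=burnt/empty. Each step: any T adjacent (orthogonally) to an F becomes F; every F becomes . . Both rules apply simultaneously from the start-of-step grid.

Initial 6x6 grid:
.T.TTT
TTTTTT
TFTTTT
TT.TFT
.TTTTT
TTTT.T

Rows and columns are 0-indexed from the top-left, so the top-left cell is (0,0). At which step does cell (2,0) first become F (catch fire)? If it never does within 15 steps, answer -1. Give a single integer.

Step 1: cell (2,0)='F' (+8 fires, +2 burnt)
  -> target ignites at step 1
Step 2: cell (2,0)='.' (+10 fires, +8 burnt)
Step 3: cell (2,0)='.' (+7 fires, +10 burnt)
Step 4: cell (2,0)='.' (+4 fires, +7 burnt)
Step 5: cell (2,0)='.' (+0 fires, +4 burnt)
  fire out at step 5

1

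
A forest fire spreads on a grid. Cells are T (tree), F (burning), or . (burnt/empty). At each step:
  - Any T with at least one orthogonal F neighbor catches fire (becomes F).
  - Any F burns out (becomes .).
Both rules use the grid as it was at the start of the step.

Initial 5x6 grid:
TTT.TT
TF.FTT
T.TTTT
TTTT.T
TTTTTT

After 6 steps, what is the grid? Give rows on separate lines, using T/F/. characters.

Step 1: 4 trees catch fire, 2 burn out
  TFT.TT
  F...FT
  T.TFTT
  TTTT.T
  TTTTTT
Step 2: 8 trees catch fire, 4 burn out
  F.F.FT
  .....F
  F.F.FT
  TTTF.T
  TTTTTT
Step 3: 5 trees catch fire, 8 burn out
  .....F
  ......
  .....F
  FTF..T
  TTTFTT
Step 4: 5 trees catch fire, 5 burn out
  ......
  ......
  ......
  .F...F
  FTF.FT
Step 5: 2 trees catch fire, 5 burn out
  ......
  ......
  ......
  ......
  .F...F
Step 6: 0 trees catch fire, 2 burn out
  ......
  ......
  ......
  ......
  ......

......
......
......
......
......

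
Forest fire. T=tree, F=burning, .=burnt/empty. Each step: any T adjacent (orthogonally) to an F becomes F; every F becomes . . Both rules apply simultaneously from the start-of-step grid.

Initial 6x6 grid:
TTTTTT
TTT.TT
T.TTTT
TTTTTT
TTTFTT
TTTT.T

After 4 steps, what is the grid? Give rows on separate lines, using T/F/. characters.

Step 1: 4 trees catch fire, 1 burn out
  TTTTTT
  TTT.TT
  T.TTTT
  TTTFTT
  TTF.FT
  TTTF.T
Step 2: 6 trees catch fire, 4 burn out
  TTTTTT
  TTT.TT
  T.TFTT
  TTF.FT
  TF...F
  TTF..T
Step 3: 7 trees catch fire, 6 burn out
  TTTTTT
  TTT.TT
  T.F.FT
  TF...F
  F.....
  TF...F
Step 4: 5 trees catch fire, 7 burn out
  TTTTTT
  TTF.FT
  T....F
  F.....
  ......
  F.....

TTTTTT
TTF.FT
T....F
F.....
......
F.....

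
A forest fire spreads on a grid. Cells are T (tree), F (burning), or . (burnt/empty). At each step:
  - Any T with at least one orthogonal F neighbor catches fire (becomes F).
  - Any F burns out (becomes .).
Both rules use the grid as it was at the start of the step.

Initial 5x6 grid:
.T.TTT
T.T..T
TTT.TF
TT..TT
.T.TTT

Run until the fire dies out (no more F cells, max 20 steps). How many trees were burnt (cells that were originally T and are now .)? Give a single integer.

Answer: 10

Derivation:
Step 1: +3 fires, +1 burnt (F count now 3)
Step 2: +3 fires, +3 burnt (F count now 3)
Step 3: +2 fires, +3 burnt (F count now 2)
Step 4: +2 fires, +2 burnt (F count now 2)
Step 5: +0 fires, +2 burnt (F count now 0)
Fire out after step 5
Initially T: 19, now '.': 21
Total burnt (originally-T cells now '.'): 10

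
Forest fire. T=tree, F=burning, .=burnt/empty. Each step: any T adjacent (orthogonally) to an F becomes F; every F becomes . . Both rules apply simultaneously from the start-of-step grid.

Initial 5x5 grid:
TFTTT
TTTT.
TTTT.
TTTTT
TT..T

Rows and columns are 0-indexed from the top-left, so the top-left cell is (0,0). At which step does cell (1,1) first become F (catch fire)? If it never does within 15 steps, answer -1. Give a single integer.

Step 1: cell (1,1)='F' (+3 fires, +1 burnt)
  -> target ignites at step 1
Step 2: cell (1,1)='.' (+4 fires, +3 burnt)
Step 3: cell (1,1)='.' (+5 fires, +4 burnt)
Step 4: cell (1,1)='.' (+4 fires, +5 burnt)
Step 5: cell (1,1)='.' (+2 fires, +4 burnt)
Step 6: cell (1,1)='.' (+1 fires, +2 burnt)
Step 7: cell (1,1)='.' (+1 fires, +1 burnt)
Step 8: cell (1,1)='.' (+0 fires, +1 burnt)
  fire out at step 8

1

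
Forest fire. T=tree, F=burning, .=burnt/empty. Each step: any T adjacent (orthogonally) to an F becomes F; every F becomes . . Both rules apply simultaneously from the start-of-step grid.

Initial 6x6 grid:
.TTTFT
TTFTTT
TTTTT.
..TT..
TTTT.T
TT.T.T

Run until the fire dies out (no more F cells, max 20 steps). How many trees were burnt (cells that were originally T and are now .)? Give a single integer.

Answer: 23

Derivation:
Step 1: +7 fires, +2 burnt (F count now 7)
Step 2: +7 fires, +7 burnt (F count now 7)
Step 3: +3 fires, +7 burnt (F count now 3)
Step 4: +2 fires, +3 burnt (F count now 2)
Step 5: +3 fires, +2 burnt (F count now 3)
Step 6: +1 fires, +3 burnt (F count now 1)
Step 7: +0 fires, +1 burnt (F count now 0)
Fire out after step 7
Initially T: 25, now '.': 34
Total burnt (originally-T cells now '.'): 23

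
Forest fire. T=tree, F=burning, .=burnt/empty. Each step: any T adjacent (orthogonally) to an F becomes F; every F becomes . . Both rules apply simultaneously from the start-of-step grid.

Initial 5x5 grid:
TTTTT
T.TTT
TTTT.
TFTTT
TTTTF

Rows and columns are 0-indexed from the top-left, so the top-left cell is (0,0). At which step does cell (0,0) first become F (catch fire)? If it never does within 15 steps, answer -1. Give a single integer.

Step 1: cell (0,0)='T' (+6 fires, +2 burnt)
Step 2: cell (0,0)='T' (+5 fires, +6 burnt)
Step 3: cell (0,0)='T' (+3 fires, +5 burnt)
Step 4: cell (0,0)='F' (+3 fires, +3 burnt)
  -> target ignites at step 4
Step 5: cell (0,0)='.' (+3 fires, +3 burnt)
Step 6: cell (0,0)='.' (+1 fires, +3 burnt)
Step 7: cell (0,0)='.' (+0 fires, +1 burnt)
  fire out at step 7

4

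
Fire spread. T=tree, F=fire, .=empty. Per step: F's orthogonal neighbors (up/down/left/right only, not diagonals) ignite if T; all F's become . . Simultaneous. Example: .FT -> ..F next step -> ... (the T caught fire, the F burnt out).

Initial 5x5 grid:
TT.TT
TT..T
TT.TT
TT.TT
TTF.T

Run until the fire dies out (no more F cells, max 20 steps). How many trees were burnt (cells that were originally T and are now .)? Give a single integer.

Step 1: +1 fires, +1 burnt (F count now 1)
Step 2: +2 fires, +1 burnt (F count now 2)
Step 3: +2 fires, +2 burnt (F count now 2)
Step 4: +2 fires, +2 burnt (F count now 2)
Step 5: +2 fires, +2 burnt (F count now 2)
Step 6: +1 fires, +2 burnt (F count now 1)
Step 7: +0 fires, +1 burnt (F count now 0)
Fire out after step 7
Initially T: 18, now '.': 17
Total burnt (originally-T cells now '.'): 10

Answer: 10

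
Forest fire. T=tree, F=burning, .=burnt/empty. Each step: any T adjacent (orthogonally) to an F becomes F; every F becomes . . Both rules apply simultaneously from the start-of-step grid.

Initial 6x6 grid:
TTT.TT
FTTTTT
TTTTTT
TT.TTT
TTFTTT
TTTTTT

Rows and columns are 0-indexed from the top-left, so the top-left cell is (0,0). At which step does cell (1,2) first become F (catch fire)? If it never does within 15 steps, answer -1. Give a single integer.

Step 1: cell (1,2)='T' (+6 fires, +2 burnt)
Step 2: cell (1,2)='F' (+10 fires, +6 burnt)
  -> target ignites at step 2
Step 3: cell (1,2)='.' (+8 fires, +10 burnt)
Step 4: cell (1,2)='.' (+4 fires, +8 burnt)
Step 5: cell (1,2)='.' (+3 fires, +4 burnt)
Step 6: cell (1,2)='.' (+1 fires, +3 burnt)
Step 7: cell (1,2)='.' (+0 fires, +1 burnt)
  fire out at step 7

2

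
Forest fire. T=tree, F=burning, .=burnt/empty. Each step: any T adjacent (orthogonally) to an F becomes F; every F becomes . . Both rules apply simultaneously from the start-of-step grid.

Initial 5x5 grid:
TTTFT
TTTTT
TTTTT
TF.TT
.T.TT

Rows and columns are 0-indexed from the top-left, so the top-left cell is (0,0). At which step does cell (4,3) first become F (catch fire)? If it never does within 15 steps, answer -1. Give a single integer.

Step 1: cell (4,3)='T' (+6 fires, +2 burnt)
Step 2: cell (4,3)='T' (+7 fires, +6 burnt)
Step 3: cell (4,3)='T' (+4 fires, +7 burnt)
Step 4: cell (4,3)='F' (+2 fires, +4 burnt)
  -> target ignites at step 4
Step 5: cell (4,3)='.' (+1 fires, +2 burnt)
Step 6: cell (4,3)='.' (+0 fires, +1 burnt)
  fire out at step 6

4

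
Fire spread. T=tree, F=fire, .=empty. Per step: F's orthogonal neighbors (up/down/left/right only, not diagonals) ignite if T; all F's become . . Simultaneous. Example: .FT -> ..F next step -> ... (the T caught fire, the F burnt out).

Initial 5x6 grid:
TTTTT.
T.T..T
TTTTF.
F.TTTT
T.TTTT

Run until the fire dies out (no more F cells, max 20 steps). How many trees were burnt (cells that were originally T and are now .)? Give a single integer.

Step 1: +4 fires, +2 burnt (F count now 4)
Step 2: +6 fires, +4 burnt (F count now 6)
Step 3: +5 fires, +6 burnt (F count now 5)
Step 4: +3 fires, +5 burnt (F count now 3)
Step 5: +1 fires, +3 burnt (F count now 1)
Step 6: +1 fires, +1 burnt (F count now 1)
Step 7: +0 fires, +1 burnt (F count now 0)
Fire out after step 7
Initially T: 21, now '.': 29
Total burnt (originally-T cells now '.'): 20

Answer: 20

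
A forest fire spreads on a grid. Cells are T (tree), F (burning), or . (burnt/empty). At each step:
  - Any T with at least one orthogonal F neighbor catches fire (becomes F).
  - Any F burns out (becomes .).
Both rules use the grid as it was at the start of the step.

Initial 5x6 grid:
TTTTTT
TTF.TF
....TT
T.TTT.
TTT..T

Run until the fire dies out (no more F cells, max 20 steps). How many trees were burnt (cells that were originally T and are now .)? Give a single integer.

Answer: 18

Derivation:
Step 1: +5 fires, +2 burnt (F count now 5)
Step 2: +5 fires, +5 burnt (F count now 5)
Step 3: +2 fires, +5 burnt (F count now 2)
Step 4: +1 fires, +2 burnt (F count now 1)
Step 5: +1 fires, +1 burnt (F count now 1)
Step 6: +1 fires, +1 burnt (F count now 1)
Step 7: +1 fires, +1 burnt (F count now 1)
Step 8: +1 fires, +1 burnt (F count now 1)
Step 9: +1 fires, +1 burnt (F count now 1)
Step 10: +0 fires, +1 burnt (F count now 0)
Fire out after step 10
Initially T: 19, now '.': 29
Total burnt (originally-T cells now '.'): 18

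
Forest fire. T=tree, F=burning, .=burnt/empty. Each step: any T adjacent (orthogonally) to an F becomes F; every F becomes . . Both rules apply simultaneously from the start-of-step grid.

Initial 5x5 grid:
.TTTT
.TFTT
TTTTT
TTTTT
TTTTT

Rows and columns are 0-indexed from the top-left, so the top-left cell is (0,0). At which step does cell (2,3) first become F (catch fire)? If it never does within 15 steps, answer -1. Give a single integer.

Step 1: cell (2,3)='T' (+4 fires, +1 burnt)
Step 2: cell (2,3)='F' (+6 fires, +4 burnt)
  -> target ignites at step 2
Step 3: cell (2,3)='.' (+6 fires, +6 burnt)
Step 4: cell (2,3)='.' (+4 fires, +6 burnt)
Step 5: cell (2,3)='.' (+2 fires, +4 burnt)
Step 6: cell (2,3)='.' (+0 fires, +2 burnt)
  fire out at step 6

2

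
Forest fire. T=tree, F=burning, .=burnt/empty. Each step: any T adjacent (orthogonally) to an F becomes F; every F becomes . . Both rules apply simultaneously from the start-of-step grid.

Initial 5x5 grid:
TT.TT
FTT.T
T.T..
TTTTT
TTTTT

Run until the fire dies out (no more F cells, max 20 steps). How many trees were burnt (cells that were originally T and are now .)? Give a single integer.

Answer: 16

Derivation:
Step 1: +3 fires, +1 burnt (F count now 3)
Step 2: +3 fires, +3 burnt (F count now 3)
Step 3: +3 fires, +3 burnt (F count now 3)
Step 4: +2 fires, +3 burnt (F count now 2)
Step 5: +2 fires, +2 burnt (F count now 2)
Step 6: +2 fires, +2 burnt (F count now 2)
Step 7: +1 fires, +2 burnt (F count now 1)
Step 8: +0 fires, +1 burnt (F count now 0)
Fire out after step 8
Initially T: 19, now '.': 22
Total burnt (originally-T cells now '.'): 16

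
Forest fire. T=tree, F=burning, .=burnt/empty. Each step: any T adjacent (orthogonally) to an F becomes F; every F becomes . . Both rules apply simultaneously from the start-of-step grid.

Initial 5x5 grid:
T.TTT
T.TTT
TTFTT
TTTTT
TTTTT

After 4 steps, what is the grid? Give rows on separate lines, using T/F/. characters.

Step 1: 4 trees catch fire, 1 burn out
  T.TTT
  T.FTT
  TF.FT
  TTFTT
  TTTTT
Step 2: 7 trees catch fire, 4 burn out
  T.FTT
  T..FT
  F...F
  TF.FT
  TTFTT
Step 3: 7 trees catch fire, 7 burn out
  T..FT
  F...F
  .....
  F...F
  TF.FT
Step 4: 4 trees catch fire, 7 burn out
  F...F
  .....
  .....
  .....
  F...F

F...F
.....
.....
.....
F...F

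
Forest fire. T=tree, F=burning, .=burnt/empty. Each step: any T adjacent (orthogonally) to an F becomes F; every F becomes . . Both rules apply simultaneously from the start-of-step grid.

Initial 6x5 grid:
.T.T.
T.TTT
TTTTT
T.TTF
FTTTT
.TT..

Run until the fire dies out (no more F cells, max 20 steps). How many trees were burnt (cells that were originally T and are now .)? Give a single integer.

Step 1: +5 fires, +2 burnt (F count now 5)
Step 2: +7 fires, +5 burnt (F count now 7)
Step 3: +5 fires, +7 burnt (F count now 5)
Step 4: +2 fires, +5 burnt (F count now 2)
Step 5: +0 fires, +2 burnt (F count now 0)
Fire out after step 5
Initially T: 20, now '.': 29
Total burnt (originally-T cells now '.'): 19

Answer: 19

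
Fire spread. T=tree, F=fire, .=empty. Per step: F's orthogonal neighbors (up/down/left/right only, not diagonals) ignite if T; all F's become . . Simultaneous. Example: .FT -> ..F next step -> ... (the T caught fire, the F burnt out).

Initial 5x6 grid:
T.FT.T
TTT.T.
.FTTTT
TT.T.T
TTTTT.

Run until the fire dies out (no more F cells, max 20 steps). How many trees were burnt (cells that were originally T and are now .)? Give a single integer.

Answer: 19

Derivation:
Step 1: +5 fires, +2 burnt (F count now 5)
Step 2: +4 fires, +5 burnt (F count now 4)
Step 3: +5 fires, +4 burnt (F count now 5)
Step 4: +3 fires, +5 burnt (F count now 3)
Step 5: +2 fires, +3 burnt (F count now 2)
Step 6: +0 fires, +2 burnt (F count now 0)
Fire out after step 6
Initially T: 20, now '.': 29
Total burnt (originally-T cells now '.'): 19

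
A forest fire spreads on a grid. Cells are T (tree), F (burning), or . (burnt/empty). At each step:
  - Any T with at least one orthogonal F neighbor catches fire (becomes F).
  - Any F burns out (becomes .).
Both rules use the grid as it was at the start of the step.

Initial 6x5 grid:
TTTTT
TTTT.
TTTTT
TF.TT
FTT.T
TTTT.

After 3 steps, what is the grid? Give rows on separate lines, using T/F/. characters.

Step 1: 4 trees catch fire, 2 burn out
  TTTTT
  TTTT.
  TFTTT
  F..TT
  .FT.T
  FTTT.
Step 2: 5 trees catch fire, 4 burn out
  TTTTT
  TFTT.
  F.FTT
  ...TT
  ..F.T
  .FTT.
Step 3: 5 trees catch fire, 5 burn out
  TFTTT
  F.FT.
  ...FT
  ...TT
  ....T
  ..FT.

TFTTT
F.FT.
...FT
...TT
....T
..FT.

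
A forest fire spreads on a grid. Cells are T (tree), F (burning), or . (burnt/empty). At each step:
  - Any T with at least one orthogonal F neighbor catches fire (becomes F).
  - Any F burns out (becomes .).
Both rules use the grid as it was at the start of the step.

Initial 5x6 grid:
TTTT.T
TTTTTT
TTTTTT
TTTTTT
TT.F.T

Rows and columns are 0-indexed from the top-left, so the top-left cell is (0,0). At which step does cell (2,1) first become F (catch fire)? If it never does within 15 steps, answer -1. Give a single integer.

Step 1: cell (2,1)='T' (+1 fires, +1 burnt)
Step 2: cell (2,1)='T' (+3 fires, +1 burnt)
Step 3: cell (2,1)='T' (+5 fires, +3 burnt)
Step 4: cell (2,1)='F' (+8 fires, +5 burnt)
  -> target ignites at step 4
Step 5: cell (2,1)='.' (+5 fires, +8 burnt)
Step 6: cell (2,1)='.' (+3 fires, +5 burnt)
Step 7: cell (2,1)='.' (+1 fires, +3 burnt)
Step 8: cell (2,1)='.' (+0 fires, +1 burnt)
  fire out at step 8

4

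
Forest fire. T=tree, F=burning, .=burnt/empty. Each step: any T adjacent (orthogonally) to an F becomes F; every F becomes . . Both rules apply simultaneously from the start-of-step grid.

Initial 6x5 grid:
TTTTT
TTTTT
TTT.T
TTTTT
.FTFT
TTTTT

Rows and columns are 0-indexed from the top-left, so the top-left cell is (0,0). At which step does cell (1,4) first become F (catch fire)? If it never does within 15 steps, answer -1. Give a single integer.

Step 1: cell (1,4)='T' (+6 fires, +2 burnt)
Step 2: cell (1,4)='T' (+7 fires, +6 burnt)
Step 3: cell (1,4)='T' (+4 fires, +7 burnt)
Step 4: cell (1,4)='F' (+4 fires, +4 burnt)
  -> target ignites at step 4
Step 5: cell (1,4)='.' (+4 fires, +4 burnt)
Step 6: cell (1,4)='.' (+1 fires, +4 burnt)
Step 7: cell (1,4)='.' (+0 fires, +1 burnt)
  fire out at step 7

4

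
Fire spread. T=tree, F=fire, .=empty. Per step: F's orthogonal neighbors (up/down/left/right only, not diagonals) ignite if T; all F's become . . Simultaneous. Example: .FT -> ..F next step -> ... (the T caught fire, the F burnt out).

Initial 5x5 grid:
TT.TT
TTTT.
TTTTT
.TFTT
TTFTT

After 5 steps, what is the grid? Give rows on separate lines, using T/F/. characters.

Step 1: 5 trees catch fire, 2 burn out
  TT.TT
  TTTT.
  TTFTT
  .F.FT
  TF.FT
Step 2: 6 trees catch fire, 5 burn out
  TT.TT
  TTFT.
  TF.FT
  ....F
  F...F
Step 3: 4 trees catch fire, 6 burn out
  TT.TT
  TF.F.
  F...F
  .....
  .....
Step 4: 3 trees catch fire, 4 burn out
  TF.FT
  F....
  .....
  .....
  .....
Step 5: 2 trees catch fire, 3 burn out
  F...F
  .....
  .....
  .....
  .....

F...F
.....
.....
.....
.....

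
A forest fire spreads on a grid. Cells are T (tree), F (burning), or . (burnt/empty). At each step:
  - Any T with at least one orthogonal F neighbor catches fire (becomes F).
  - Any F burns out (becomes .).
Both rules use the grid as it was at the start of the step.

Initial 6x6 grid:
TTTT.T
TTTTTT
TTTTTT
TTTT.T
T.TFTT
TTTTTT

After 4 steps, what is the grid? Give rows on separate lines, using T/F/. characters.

Step 1: 4 trees catch fire, 1 burn out
  TTTT.T
  TTTTTT
  TTTTTT
  TTTF.T
  T.F.FT
  TTTFTT
Step 2: 5 trees catch fire, 4 burn out
  TTTT.T
  TTTTTT
  TTTFTT
  TTF..T
  T....F
  TTF.FT
Step 3: 7 trees catch fire, 5 burn out
  TTTT.T
  TTTFTT
  TTF.FT
  TF...F
  T.....
  TF...F
Step 4: 7 trees catch fire, 7 burn out
  TTTF.T
  TTF.FT
  TF...F
  F.....
  T.....
  F.....

TTTF.T
TTF.FT
TF...F
F.....
T.....
F.....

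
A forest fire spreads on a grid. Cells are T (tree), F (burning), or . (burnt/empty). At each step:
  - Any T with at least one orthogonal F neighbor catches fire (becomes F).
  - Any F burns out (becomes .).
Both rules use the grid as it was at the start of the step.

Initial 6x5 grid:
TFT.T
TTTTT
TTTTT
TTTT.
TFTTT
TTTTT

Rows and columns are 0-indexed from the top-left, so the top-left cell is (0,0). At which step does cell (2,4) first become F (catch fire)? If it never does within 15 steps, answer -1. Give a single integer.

Step 1: cell (2,4)='T' (+7 fires, +2 burnt)
Step 2: cell (2,4)='T' (+8 fires, +7 burnt)
Step 3: cell (2,4)='T' (+6 fires, +8 burnt)
Step 4: cell (2,4)='T' (+3 fires, +6 burnt)
Step 5: cell (2,4)='F' (+2 fires, +3 burnt)
  -> target ignites at step 5
Step 6: cell (2,4)='.' (+0 fires, +2 burnt)
  fire out at step 6

5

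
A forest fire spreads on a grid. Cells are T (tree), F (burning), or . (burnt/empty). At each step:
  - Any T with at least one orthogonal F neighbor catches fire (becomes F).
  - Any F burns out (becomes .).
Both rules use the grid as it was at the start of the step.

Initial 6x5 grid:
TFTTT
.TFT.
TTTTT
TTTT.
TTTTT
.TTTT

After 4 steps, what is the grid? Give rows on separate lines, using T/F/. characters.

Step 1: 5 trees catch fire, 2 burn out
  F.FTT
  .F.F.
  TTFTT
  TTTT.
  TTTTT
  .TTTT
Step 2: 4 trees catch fire, 5 burn out
  ...FT
  .....
  TF.FT
  TTFT.
  TTTTT
  .TTTT
Step 3: 6 trees catch fire, 4 burn out
  ....F
  .....
  F...F
  TF.F.
  TTFTT
  .TTTT
Step 4: 4 trees catch fire, 6 burn out
  .....
  .....
  .....
  F....
  TF.FT
  .TFTT

.....
.....
.....
F....
TF.FT
.TFTT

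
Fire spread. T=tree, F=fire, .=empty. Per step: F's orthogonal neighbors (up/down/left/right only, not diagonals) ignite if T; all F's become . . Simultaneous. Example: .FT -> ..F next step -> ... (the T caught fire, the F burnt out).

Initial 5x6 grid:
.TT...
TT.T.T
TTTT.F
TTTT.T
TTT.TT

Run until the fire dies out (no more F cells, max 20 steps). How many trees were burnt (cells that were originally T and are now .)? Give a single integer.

Answer: 4

Derivation:
Step 1: +2 fires, +1 burnt (F count now 2)
Step 2: +1 fires, +2 burnt (F count now 1)
Step 3: +1 fires, +1 burnt (F count now 1)
Step 4: +0 fires, +1 burnt (F count now 0)
Fire out after step 4
Initially T: 20, now '.': 14
Total burnt (originally-T cells now '.'): 4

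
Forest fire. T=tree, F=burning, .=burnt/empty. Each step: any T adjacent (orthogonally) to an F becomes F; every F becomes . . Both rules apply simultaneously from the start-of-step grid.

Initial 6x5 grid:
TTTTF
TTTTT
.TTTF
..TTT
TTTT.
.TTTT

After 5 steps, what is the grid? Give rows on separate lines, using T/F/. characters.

Step 1: 4 trees catch fire, 2 burn out
  TTTF.
  TTTTF
  .TTF.
  ..TTF
  TTTT.
  .TTTT
Step 2: 4 trees catch fire, 4 burn out
  TTF..
  TTTF.
  .TF..
  ..TF.
  TTTT.
  .TTTT
Step 3: 5 trees catch fire, 4 burn out
  TF...
  TTF..
  .F...
  ..F..
  TTTF.
  .TTTT
Step 4: 4 trees catch fire, 5 burn out
  F....
  TF...
  .....
  .....
  TTF..
  .TTFT
Step 5: 4 trees catch fire, 4 burn out
  .....
  F....
  .....
  .....
  TF...
  .TF.F

.....
F....
.....
.....
TF...
.TF.F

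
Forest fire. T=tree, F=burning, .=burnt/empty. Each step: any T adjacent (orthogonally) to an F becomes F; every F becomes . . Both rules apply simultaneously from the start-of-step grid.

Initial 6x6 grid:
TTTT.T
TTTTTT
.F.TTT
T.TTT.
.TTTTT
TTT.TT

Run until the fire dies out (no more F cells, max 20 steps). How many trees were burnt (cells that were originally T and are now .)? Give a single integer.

Answer: 27

Derivation:
Step 1: +1 fires, +1 burnt (F count now 1)
Step 2: +3 fires, +1 burnt (F count now 3)
Step 3: +3 fires, +3 burnt (F count now 3)
Step 4: +3 fires, +3 burnt (F count now 3)
Step 5: +3 fires, +3 burnt (F count now 3)
Step 6: +5 fires, +3 burnt (F count now 5)
Step 7: +2 fires, +5 burnt (F count now 2)
Step 8: +4 fires, +2 burnt (F count now 4)
Step 9: +2 fires, +4 burnt (F count now 2)
Step 10: +1 fires, +2 burnt (F count now 1)
Step 11: +0 fires, +1 burnt (F count now 0)
Fire out after step 11
Initially T: 28, now '.': 35
Total burnt (originally-T cells now '.'): 27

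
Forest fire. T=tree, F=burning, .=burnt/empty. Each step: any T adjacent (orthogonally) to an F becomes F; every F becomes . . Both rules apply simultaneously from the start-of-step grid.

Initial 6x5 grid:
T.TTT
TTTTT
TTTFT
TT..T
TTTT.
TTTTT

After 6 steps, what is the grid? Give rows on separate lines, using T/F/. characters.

Step 1: 3 trees catch fire, 1 burn out
  T.TTT
  TTTFT
  TTF.F
  TT..T
  TTTT.
  TTTTT
Step 2: 5 trees catch fire, 3 burn out
  T.TFT
  TTF.F
  TF...
  TT..F
  TTTT.
  TTTTT
Step 3: 5 trees catch fire, 5 burn out
  T.F.F
  TF...
  F....
  TF...
  TTTT.
  TTTTT
Step 4: 3 trees catch fire, 5 burn out
  T....
  F....
  .....
  F....
  TFTT.
  TTTTT
Step 5: 4 trees catch fire, 3 burn out
  F....
  .....
  .....
  .....
  F.FT.
  TFTTT
Step 6: 3 trees catch fire, 4 burn out
  .....
  .....
  .....
  .....
  ...F.
  F.FTT

.....
.....
.....
.....
...F.
F.FTT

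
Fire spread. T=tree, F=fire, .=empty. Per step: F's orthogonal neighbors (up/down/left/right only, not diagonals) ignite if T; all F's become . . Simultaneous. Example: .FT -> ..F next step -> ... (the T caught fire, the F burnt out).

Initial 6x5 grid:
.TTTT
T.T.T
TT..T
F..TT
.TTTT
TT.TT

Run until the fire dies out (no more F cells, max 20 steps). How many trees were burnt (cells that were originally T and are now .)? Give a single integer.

Step 1: +1 fires, +1 burnt (F count now 1)
Step 2: +2 fires, +1 burnt (F count now 2)
Step 3: +0 fires, +2 burnt (F count now 0)
Fire out after step 3
Initially T: 20, now '.': 13
Total burnt (originally-T cells now '.'): 3

Answer: 3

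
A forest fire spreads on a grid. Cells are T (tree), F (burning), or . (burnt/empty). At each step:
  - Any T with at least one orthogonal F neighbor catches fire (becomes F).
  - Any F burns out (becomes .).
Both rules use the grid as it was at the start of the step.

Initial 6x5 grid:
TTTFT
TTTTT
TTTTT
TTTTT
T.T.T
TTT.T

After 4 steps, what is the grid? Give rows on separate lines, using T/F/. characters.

Step 1: 3 trees catch fire, 1 burn out
  TTF.F
  TTTFT
  TTTTT
  TTTTT
  T.T.T
  TTT.T
Step 2: 4 trees catch fire, 3 burn out
  TF...
  TTF.F
  TTTFT
  TTTTT
  T.T.T
  TTT.T
Step 3: 5 trees catch fire, 4 burn out
  F....
  TF...
  TTF.F
  TTTFT
  T.T.T
  TTT.T
Step 4: 4 trees catch fire, 5 burn out
  .....
  F....
  TF...
  TTF.F
  T.T.T
  TTT.T

.....
F....
TF...
TTF.F
T.T.T
TTT.T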